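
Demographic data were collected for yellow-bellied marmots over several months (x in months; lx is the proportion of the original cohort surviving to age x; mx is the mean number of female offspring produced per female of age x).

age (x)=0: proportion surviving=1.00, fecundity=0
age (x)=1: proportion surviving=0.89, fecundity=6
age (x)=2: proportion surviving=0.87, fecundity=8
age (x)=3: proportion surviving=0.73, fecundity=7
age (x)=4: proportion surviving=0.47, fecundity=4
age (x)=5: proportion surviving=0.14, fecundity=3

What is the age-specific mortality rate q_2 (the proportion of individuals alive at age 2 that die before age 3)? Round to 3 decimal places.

0.161

q_2 = (l_2 − l_3) / l_2 = (0.87 − 0.73) / 0.87
     = 0.14 / 0.87 = 0.16092… → 0.161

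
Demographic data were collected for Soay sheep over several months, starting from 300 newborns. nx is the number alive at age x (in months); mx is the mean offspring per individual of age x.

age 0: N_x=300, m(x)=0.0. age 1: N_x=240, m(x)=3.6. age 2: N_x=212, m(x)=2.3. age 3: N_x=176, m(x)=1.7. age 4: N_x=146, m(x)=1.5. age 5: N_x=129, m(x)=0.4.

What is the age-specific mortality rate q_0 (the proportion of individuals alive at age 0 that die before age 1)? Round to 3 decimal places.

lx = nx/n0 = nx/300: 1, 0.8, 0.70667…, 0.58667…, 0.48667…, 0.43
q_0 = (l_0 − l_1) / l_0 = (1 − 0.8) / 1
     = 0.2 / 1 = 0.2 → 0.200

0.200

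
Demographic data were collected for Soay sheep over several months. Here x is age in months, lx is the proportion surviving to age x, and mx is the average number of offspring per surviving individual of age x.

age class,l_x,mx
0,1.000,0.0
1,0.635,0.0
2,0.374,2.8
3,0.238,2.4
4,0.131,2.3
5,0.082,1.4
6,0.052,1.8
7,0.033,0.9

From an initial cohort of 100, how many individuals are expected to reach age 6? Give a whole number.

5

Expected survivors = N0 · l_6 = 100 × 0.052 = 5.2 → 5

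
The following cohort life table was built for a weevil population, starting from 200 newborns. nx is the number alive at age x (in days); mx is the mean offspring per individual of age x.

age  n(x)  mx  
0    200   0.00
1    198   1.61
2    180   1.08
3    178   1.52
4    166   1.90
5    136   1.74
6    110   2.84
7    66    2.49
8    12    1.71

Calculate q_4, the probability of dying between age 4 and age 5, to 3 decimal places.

lx = nx/n0 = nx/200: 1, 0.99, 0.9, 0.89, 0.83, 0.68, 0.55, 0.33, 0.06
q_4 = (l_4 − l_5) / l_4 = (0.83 − 0.68) / 0.83
     = 0.15 / 0.83 = 0.180723… → 0.181

0.181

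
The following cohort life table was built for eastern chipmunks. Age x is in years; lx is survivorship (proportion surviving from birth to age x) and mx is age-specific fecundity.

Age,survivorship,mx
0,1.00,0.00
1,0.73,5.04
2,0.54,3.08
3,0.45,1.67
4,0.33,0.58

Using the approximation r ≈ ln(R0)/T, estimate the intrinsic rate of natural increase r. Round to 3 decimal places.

R0 = Σ lx·mx = 0 + 3.6792 + 1.6632 + 0.7515 + 0.1914 = 6.2853
Σ x·lx·mx = 10.0257; T = 10.0257/6.2853 = 1.5951…
r ≈ ln(R0)/T = ln(6.2853)/1.5951… = 1.15241… → 1.152

1.152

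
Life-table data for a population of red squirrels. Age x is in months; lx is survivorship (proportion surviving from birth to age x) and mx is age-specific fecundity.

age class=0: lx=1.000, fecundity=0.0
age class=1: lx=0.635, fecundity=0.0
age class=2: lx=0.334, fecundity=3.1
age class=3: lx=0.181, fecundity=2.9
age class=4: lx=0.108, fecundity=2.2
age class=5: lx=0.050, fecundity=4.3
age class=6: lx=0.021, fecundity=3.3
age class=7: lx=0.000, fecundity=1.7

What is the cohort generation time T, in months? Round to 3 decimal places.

lx·mx: 0, 0, 1.0354, 0.5249, 0.2376, 0.215, 0.0693, 0 → R0 = 2.0822
x·lx·mx: 0, 0, 2.0708, 1.5747, 0.9504, 1.075, 0.4158, 0 → Σ = 6.0867
T = 6.0867 / 2.0822 = 2.923206… → 2.923

2.923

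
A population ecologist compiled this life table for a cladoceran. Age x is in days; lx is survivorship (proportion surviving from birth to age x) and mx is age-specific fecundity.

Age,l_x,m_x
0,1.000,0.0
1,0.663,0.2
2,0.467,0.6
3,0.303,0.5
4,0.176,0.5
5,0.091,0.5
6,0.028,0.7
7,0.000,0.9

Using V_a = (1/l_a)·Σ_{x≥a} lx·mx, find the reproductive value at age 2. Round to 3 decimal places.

lx·mx for x ≥ 2: 0.2802, 0.1515, 0.088, 0.0455, 0.0196, 0 → sum = 0.5848
V_2 = 0.5848 / l_2 = 0.5848 / 0.467 = 1.252248… → 1.252

1.252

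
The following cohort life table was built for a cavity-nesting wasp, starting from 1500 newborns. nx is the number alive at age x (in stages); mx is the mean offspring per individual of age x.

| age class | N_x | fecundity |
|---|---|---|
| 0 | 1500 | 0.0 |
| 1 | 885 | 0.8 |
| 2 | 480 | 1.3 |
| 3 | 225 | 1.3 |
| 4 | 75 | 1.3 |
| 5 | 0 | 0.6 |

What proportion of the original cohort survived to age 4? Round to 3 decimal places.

0.050

l_4 = n_4/n_0 = 75/1500 = 0.05 → 0.050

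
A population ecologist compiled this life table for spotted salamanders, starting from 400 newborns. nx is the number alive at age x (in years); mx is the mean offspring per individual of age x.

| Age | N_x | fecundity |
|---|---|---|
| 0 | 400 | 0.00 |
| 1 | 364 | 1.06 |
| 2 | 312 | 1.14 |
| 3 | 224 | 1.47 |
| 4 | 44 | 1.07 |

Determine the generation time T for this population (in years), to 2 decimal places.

lx = nx/n0 = nx/400: 1, 0.91, 0.78, 0.56, 0.11
lx·mx: 0, 0.9646, 0.8892, 0.8232, 0.1177 → R0 = 2.7947
x·lx·mx: 0, 0.9646, 1.7784, 2.4696, 0.4708 → Σ = 5.6834
T = 5.6834 / 2.7947 = 2.033635… → 2.03

2.03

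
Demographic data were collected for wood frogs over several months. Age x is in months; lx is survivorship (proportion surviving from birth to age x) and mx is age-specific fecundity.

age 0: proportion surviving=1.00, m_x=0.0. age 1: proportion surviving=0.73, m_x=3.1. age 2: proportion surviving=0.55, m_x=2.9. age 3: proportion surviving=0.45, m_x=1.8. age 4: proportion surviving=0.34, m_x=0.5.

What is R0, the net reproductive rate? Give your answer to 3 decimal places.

4.838

lx·mx by age: 0, 2.263, 1.595, 0.81, 0.17
R0 = Σ lx·mx = 4.838 → 4.838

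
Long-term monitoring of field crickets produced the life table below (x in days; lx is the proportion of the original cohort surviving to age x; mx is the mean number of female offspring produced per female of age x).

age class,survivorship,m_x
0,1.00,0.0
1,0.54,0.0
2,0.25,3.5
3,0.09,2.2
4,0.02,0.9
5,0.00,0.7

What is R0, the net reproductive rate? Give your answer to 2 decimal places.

1.09

lx·mx by age: 0, 0, 0.875, 0.198, 0.018, 0
R0 = Σ lx·mx = 1.091 → 1.09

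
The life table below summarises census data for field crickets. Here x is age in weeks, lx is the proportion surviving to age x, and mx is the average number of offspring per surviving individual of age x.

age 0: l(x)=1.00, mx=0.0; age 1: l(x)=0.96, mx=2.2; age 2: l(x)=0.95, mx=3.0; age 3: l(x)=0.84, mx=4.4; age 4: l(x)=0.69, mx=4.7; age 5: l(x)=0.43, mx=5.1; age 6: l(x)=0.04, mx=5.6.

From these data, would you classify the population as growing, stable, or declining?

R0 = Σ lx·mx = 0 + 2.112 + 2.85 + 3.696 + 3.243 + 2.193 + 0.224 = 14.318
R0 > 1, so the population is growing.

growing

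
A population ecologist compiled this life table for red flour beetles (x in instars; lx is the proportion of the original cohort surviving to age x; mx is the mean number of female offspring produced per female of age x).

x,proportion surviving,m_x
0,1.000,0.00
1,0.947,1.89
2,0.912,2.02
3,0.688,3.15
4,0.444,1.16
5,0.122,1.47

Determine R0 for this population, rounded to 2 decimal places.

6.49

lx·mx by age: 0, 1.78983, 1.84224, 2.1672, 0.51504, 0.17934
R0 = Σ lx·mx = 6.49365 → 6.49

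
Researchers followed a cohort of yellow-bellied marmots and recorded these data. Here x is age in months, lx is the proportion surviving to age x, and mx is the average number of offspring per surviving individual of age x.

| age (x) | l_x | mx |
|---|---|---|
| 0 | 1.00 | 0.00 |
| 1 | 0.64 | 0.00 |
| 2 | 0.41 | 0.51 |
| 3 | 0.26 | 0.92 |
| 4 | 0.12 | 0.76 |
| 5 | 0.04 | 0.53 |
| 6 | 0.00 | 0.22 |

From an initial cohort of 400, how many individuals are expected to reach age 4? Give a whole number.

Expected survivors = N0 · l_4 = 400 × 0.12 = 48 → 48

48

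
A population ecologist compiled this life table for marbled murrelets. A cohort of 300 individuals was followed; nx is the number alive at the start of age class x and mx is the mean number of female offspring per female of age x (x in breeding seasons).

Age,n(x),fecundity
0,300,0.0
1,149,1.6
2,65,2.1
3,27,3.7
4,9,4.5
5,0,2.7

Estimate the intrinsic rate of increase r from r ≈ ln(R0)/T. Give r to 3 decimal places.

0.286

lx = nx/n0 = nx/300: 1, 0.49667…, 0.21667…, 0.09, 0.03, 0
R0 = Σ lx·mx = 0 + 0.79467… + 0.455… + 0.333 + 0.135 + 0 = 1.717667…
Σ x·lx·mx = 3.243667…; T = 3.243667…/1.717667… = 1.88841…
r ≈ ln(R0)/T = ln(1.717667…)/1.88841… = 0.28647… → 0.286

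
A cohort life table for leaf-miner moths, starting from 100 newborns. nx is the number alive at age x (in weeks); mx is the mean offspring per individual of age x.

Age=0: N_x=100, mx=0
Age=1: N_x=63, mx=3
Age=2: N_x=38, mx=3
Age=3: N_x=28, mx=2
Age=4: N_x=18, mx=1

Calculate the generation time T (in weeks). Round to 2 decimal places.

lx = nx/n0 = nx/100: 1, 0.63, 0.38, 0.28, 0.18
lx·mx: 0, 1.89, 1.14, 0.56, 0.18 → R0 = 3.77
x·lx·mx: 0, 1.89, 2.28, 1.68, 0.72 → Σ = 6.57
T = 6.57 / 3.77 = 1.742706… → 1.74

1.74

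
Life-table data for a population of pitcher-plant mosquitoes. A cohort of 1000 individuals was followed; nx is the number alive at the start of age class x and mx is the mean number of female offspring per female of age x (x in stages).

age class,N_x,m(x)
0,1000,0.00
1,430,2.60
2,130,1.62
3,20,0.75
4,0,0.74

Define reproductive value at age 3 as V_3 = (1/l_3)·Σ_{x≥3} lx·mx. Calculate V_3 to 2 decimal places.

lx = nx/n0 = nx/1000: 1, 0.43, 0.13, 0.02, 0
lx·mx for x ≥ 3: 0.015, 0 → sum = 0.015
V_3 = 0.015 / l_3 = 0.015 / 0.02 = 0.75 → 0.75

0.75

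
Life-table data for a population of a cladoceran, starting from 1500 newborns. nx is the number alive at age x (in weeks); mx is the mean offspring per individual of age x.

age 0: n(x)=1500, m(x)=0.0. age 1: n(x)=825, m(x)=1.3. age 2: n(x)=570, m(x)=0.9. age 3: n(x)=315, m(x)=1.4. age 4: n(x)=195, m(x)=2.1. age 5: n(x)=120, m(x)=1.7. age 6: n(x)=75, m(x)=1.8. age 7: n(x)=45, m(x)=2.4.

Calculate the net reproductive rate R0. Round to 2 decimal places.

1.92

lx = nx/n0 = nx/1500: 1, 0.55, 0.38, 0.21, 0.13, 0.08, 0.05, 0.03
lx·mx by age: 0, 0.715, 0.342, 0.294, 0.273, 0.136, 0.09, 0.072
R0 = Σ lx·mx = 1.922 → 1.92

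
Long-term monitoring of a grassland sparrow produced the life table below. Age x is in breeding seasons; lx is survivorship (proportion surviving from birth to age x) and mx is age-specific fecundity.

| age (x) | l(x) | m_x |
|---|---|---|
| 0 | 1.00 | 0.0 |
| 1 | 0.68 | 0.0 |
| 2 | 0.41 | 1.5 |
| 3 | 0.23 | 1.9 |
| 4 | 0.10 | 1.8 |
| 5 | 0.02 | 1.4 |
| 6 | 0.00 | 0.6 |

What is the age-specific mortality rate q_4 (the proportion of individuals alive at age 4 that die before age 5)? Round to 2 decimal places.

q_4 = (l_4 − l_5) / l_4 = (0.1 − 0.02) / 0.1
     = 0.08 / 0.1 = 0.8 → 0.80

0.80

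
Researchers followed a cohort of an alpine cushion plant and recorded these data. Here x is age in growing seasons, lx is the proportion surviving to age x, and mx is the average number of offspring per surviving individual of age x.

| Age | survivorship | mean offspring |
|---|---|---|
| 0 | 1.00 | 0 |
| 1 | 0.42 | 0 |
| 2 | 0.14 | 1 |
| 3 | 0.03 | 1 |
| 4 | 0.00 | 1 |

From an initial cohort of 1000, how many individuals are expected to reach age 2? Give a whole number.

Expected survivors = N0 · l_2 = 1000 × 0.14 = 140 → 140

140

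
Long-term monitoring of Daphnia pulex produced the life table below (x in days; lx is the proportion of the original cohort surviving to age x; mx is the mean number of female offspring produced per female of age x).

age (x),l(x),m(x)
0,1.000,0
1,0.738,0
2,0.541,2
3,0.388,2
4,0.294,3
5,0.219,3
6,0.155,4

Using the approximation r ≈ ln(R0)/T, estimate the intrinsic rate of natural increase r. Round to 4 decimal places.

0.3718

R0 = Σ lx·mx = 0 + 0 + 1.082 + 0.776 + 0.882 + 0.657 + 0.62 = 4.017
Σ x·lx·mx = 15.025; T = 15.025/4.017 = 3.74035…
r ≈ ln(R0)/T = ln(4.017)/3.74035… = 0.371766… → 0.3718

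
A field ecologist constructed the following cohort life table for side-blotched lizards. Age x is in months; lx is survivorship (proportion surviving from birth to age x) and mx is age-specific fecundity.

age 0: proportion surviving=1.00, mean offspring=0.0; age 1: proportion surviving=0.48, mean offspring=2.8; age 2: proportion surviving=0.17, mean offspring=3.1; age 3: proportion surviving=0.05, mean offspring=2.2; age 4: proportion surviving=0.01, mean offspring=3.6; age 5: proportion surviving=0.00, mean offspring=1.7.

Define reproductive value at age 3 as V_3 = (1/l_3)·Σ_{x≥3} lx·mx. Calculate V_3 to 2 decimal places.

2.92

lx·mx for x ≥ 3: 0.11, 0.036, 0 → sum = 0.146
V_3 = 0.146 / l_3 = 0.146 / 0.05 = 2.92 → 2.92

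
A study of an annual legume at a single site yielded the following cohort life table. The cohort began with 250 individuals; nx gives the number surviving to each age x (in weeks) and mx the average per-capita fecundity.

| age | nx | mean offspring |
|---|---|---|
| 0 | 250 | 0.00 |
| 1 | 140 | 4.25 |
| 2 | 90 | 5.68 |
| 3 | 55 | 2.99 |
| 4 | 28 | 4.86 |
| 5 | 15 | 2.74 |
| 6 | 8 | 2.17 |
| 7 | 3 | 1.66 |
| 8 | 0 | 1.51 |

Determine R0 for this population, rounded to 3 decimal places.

lx = nx/n0 = nx/250: 1, 0.56, 0.36, 0.22, 0.112, 0.06, 0.032, 0.012, 0
lx·mx by age: 0, 2.38, 2.0448, 0.6578, 0.54432, 0.1644, 0.06944, 0.01992, 0
R0 = Σ lx·mx = 5.88068 → 5.881

5.881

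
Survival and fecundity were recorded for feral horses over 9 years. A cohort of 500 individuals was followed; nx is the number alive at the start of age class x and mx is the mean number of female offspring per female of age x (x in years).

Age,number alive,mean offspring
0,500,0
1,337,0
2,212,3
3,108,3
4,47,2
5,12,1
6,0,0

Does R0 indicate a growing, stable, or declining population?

lx = nx/n0 = nx/500: 1, 0.674, 0.424, 0.216, 0.094, 0.024, 0
R0 = Σ lx·mx = 0 + 0 + 1.272 + 0.648 + 0.188 + 0.024 + 0 = 2.132
R0 > 1, so the population is growing.

growing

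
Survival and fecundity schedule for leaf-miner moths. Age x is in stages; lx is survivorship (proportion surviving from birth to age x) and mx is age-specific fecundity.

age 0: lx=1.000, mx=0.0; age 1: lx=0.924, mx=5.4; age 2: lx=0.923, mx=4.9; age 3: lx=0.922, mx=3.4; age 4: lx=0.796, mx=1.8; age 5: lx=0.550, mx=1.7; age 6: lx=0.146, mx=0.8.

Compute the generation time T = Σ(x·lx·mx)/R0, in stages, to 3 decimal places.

2.283

lx·mx: 0, 4.9896, 4.5227, 3.1348, 1.4328, 0.935, 0.1168 → R0 = 15.1317
x·lx·mx: 0, 4.9896, 9.0454, 9.4044, 5.7312, 4.675, 0.7008 → Σ = 34.5464
T = 34.5464 / 15.1317 = 2.283048… → 2.283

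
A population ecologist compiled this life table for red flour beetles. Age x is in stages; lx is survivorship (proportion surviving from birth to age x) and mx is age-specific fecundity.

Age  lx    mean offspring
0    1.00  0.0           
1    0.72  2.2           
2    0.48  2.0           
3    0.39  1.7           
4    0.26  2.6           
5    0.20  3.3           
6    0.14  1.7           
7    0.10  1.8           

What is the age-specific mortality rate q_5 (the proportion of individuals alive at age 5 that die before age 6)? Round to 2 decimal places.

0.30

q_5 = (l_5 − l_6) / l_5 = (0.2 − 0.14) / 0.2
     = 0.06 / 0.2 = 0.3 → 0.30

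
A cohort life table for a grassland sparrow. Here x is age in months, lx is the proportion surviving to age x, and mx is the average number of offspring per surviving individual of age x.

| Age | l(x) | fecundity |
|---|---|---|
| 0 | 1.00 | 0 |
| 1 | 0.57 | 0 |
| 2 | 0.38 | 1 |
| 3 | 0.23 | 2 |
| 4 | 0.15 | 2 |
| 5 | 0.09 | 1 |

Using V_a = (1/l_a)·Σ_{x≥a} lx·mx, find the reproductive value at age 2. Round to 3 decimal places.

lx·mx for x ≥ 2: 0.38, 0.46, 0.3, 0.09 → sum = 1.23
V_2 = 1.23 / l_2 = 1.23 / 0.38 = 3.236842… → 3.237

3.237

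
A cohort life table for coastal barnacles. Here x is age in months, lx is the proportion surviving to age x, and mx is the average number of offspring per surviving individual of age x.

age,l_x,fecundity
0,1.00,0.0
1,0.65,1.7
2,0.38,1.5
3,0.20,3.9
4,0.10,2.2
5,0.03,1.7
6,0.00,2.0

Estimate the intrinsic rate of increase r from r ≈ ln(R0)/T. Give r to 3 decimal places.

R0 = Σ lx·mx = 0 + 1.105 + 0.57 + 0.78 + 0.22 + 0.051 + 0 = 2.726
Σ x·lx·mx = 5.72; T = 5.72/2.726 = 2.09831…
r ≈ ln(R0)/T = ln(2.726)/2.09831… = 0.47792… → 0.478

0.478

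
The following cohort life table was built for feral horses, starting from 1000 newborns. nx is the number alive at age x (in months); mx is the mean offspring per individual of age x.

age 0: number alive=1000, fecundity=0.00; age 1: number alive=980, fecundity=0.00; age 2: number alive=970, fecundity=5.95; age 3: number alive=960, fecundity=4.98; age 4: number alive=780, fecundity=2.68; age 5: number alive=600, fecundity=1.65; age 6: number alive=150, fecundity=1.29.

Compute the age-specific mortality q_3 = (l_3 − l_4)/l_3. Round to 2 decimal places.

lx = nx/n0 = nx/1000: 1, 0.98, 0.97, 0.96, 0.78, 0.6, 0.15
q_3 = (l_3 − l_4) / l_3 = (0.96 − 0.78) / 0.96
     = 0.18 / 0.96 = 0.1875 → 0.19

0.19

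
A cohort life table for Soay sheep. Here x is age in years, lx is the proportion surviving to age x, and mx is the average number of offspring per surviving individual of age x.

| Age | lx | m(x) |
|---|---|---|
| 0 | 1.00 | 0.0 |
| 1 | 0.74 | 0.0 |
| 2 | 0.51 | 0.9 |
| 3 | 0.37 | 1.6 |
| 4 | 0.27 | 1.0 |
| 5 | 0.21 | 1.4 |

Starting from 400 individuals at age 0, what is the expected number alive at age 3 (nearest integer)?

148

Expected survivors = N0 · l_3 = 400 × 0.37 = 148 → 148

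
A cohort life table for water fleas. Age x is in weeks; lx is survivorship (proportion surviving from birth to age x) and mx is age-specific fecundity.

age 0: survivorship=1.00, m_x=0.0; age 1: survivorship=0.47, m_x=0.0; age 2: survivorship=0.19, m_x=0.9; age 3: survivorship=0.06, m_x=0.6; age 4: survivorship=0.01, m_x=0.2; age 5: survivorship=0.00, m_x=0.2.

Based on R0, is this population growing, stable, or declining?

R0 = Σ lx·mx = 0 + 0 + 0.171 + 0.036 + 0.002 + 0 = 0.209
R0 < 1, so the population is declining.

declining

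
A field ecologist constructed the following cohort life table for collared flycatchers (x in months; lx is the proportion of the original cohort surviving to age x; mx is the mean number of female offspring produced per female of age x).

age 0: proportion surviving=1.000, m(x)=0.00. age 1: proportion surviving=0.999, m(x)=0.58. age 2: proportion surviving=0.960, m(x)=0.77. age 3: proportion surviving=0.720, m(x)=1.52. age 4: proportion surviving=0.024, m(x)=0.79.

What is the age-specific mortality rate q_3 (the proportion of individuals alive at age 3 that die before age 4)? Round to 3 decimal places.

0.967

q_3 = (l_3 − l_4) / l_3 = (0.72 − 0.024) / 0.72
     = 0.696 / 0.72 = 0.966667… → 0.967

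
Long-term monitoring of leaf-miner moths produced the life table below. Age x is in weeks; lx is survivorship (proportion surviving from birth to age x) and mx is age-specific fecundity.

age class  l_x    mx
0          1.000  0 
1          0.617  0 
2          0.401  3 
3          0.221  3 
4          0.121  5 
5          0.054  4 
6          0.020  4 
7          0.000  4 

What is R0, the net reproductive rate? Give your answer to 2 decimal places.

lx·mx by age: 0, 0, 1.203, 0.663, 0.605, 0.216, 0.08, 0
R0 = Σ lx·mx = 2.767 → 2.77

2.77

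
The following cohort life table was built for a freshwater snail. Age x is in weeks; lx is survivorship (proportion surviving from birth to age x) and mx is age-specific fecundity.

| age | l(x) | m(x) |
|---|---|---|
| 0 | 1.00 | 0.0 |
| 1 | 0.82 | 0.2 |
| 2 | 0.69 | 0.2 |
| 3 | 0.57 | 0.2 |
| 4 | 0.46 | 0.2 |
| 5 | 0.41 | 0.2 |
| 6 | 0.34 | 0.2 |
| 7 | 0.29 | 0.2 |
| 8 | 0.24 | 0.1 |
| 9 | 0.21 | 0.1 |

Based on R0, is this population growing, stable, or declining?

R0 = Σ lx·mx = 0 + 0.164 + 0.138 + 0.114 + 0.092 + 0.082 + 0.068 + 0.058 + 0.024 + 0.021 = 0.761
R0 < 1, so the population is declining.

declining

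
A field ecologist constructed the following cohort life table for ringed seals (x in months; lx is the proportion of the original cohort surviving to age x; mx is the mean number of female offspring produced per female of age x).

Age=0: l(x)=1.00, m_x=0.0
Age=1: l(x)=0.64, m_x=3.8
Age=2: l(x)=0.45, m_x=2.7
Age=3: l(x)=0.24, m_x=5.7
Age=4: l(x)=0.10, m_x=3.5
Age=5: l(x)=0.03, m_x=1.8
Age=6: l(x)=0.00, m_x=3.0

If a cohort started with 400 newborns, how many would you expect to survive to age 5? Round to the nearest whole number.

Expected survivors = N0 · l_5 = 400 × 0.03 = 12 → 12

12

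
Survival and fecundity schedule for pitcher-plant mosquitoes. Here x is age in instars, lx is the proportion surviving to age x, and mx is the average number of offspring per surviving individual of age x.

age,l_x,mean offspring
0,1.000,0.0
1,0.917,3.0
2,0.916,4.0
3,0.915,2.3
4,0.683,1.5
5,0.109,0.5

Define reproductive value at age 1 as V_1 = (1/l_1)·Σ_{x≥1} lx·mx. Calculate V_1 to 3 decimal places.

lx·mx for x ≥ 1: 2.751, 3.664, 2.1045, 1.0245, 0.0545 → sum = 9.5985
V_1 = 9.5985 / l_1 = 9.5985 / 0.917 = 10.467285… → 10.467

10.467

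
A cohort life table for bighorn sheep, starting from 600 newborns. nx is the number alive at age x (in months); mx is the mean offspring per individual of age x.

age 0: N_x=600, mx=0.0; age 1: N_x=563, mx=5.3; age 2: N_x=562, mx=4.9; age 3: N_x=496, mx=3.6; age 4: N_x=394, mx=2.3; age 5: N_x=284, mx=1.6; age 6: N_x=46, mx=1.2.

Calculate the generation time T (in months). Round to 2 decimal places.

lx = nx/n0 = nx/600: 1, 0.93833…, 0.93667…, 0.82667…, 0.65667…, 0.47333…, 0.07667…
lx·mx: 0, 4.973167…, 4.589667…, 2.976…, 1.510333…, 0.757333…, 0.092… → R0 = 14.8985…
x·lx·mx: 0, 4.973167…, 9.179333…, 8.928…, 6.041333…, 3.786667…, 0.552… → Σ = 33.4605…
T = 33.4605… / 14.8985… = 2.245897… → 2.25

2.25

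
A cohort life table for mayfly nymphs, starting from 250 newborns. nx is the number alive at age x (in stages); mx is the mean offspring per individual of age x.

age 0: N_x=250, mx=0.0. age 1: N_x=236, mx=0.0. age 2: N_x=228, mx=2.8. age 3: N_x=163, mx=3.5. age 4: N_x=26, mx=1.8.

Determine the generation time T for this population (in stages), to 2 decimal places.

lx = nx/n0 = nx/250: 1, 0.944, 0.912, 0.652, 0.104
lx·mx: 0, 0, 2.5536, 2.282, 0.1872 → R0 = 5.0228
x·lx·mx: 0, 0, 5.1072, 6.846, 0.7488 → Σ = 12.702
T = 12.702 / 5.0228 = 2.528868… → 2.53

2.53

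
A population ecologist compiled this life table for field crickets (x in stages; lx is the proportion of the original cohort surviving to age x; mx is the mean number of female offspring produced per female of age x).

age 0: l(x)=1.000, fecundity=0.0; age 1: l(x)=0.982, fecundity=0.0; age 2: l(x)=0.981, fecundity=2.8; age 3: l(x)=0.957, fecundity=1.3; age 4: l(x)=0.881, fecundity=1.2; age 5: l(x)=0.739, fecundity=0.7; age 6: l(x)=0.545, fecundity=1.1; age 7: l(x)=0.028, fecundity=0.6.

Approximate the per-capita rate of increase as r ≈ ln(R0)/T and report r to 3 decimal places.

0.570

R0 = Σ lx·mx = 0 + 0 + 2.7468 + 1.2441 + 1.0572 + 0.5173 + 0.5995 + 0.0168 = 6.1817
Σ x·lx·mx = 19.7558; T = 19.7558/6.1817 = 3.19585…
r ≈ ln(R0)/T = ln(6.1817)/3.19585… = 0.56999… → 0.570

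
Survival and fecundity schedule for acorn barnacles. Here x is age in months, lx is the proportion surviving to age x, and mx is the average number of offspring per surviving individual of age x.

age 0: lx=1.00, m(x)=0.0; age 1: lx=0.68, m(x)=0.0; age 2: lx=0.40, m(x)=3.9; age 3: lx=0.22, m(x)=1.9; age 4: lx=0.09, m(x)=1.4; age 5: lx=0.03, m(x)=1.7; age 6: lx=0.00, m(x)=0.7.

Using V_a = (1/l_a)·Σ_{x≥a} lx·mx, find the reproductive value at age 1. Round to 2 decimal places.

3.17

lx·mx for x ≥ 1: 0, 1.56, 0.418, 0.126, 0.051, 0 → sum = 2.155
V_1 = 2.155 / l_1 = 2.155 / 0.68 = 3.169118… → 3.17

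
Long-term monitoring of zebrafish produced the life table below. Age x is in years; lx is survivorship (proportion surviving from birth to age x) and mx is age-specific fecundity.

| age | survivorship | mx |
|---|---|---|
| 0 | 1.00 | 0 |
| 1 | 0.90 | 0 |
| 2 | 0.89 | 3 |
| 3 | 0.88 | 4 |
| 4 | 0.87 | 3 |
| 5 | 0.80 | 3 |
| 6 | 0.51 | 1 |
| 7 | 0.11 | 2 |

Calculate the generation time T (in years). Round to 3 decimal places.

3.599

lx·mx: 0, 0, 2.67, 3.52, 2.61, 2.4, 0.51, 0.22 → R0 = 11.93
x·lx·mx: 0, 0, 5.34, 10.56, 10.44, 12, 3.06, 1.54 → Σ = 42.94
T = 42.94 / 11.93 = 3.599329… → 3.599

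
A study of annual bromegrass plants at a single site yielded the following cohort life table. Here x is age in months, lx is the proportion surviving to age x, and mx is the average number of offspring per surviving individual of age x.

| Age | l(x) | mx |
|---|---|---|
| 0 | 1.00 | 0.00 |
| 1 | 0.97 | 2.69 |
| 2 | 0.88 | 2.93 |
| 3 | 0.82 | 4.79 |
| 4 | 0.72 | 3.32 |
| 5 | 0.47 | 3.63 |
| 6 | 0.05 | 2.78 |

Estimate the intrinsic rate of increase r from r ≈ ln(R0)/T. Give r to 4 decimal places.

R0 = Σ lx·mx = 0 + 2.6093 + 2.5784 + 3.9278 + 2.3904 + 1.7061 + 0.139 = 13.351
Σ x·lx·mx = 38.4756; T = 38.4756/13.351 = 2.88185…
r ≈ ln(R0)/T = ln(13.351)/2.88185… = 0.89928… → 0.8993

0.8993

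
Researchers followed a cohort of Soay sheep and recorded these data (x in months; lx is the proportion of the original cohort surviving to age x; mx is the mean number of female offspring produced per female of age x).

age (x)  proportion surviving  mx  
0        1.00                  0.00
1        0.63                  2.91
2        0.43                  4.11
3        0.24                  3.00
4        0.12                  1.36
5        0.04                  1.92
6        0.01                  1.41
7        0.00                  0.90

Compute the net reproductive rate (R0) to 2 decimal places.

4.57

lx·mx by age: 0, 1.8333, 1.7673, 0.72, 0.1632, 0.0768, 0.0141, 0
R0 = Σ lx·mx = 4.5747 → 4.57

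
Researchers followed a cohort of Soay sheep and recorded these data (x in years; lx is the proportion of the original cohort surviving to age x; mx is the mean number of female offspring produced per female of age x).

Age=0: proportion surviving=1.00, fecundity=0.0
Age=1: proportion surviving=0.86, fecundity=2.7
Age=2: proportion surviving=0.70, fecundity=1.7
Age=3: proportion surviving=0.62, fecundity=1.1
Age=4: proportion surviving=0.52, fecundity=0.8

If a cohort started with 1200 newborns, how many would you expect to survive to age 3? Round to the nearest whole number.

Expected survivors = N0 · l_3 = 1200 × 0.62 = 744 → 744

744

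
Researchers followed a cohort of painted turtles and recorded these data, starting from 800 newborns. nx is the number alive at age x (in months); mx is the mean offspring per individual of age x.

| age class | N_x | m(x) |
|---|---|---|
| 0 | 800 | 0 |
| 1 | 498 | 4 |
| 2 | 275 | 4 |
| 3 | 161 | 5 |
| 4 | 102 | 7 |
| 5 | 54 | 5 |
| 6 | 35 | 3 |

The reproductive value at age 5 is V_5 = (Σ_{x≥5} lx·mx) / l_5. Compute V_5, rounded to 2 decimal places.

lx = nx/n0 = nx/800: 1, 0.6225, 0.34375, 0.20125, 0.1275, 0.0675, 0.04375
lx·mx for x ≥ 5: 0.3375, 0.13125 → sum = 0.46875
V_5 = 0.46875 / l_5 = 0.46875 / 0.0675 = 6.944444… → 6.94

6.94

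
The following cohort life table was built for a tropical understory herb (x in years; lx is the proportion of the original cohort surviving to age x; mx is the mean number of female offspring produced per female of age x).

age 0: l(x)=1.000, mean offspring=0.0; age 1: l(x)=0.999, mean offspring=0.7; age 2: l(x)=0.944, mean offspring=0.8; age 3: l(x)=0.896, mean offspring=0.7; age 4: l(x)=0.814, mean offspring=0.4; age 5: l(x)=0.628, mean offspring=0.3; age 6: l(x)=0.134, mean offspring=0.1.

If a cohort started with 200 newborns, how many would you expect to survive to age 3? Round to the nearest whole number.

179

Expected survivors = N0 · l_3 = 200 × 0.896 = 179.2 → 179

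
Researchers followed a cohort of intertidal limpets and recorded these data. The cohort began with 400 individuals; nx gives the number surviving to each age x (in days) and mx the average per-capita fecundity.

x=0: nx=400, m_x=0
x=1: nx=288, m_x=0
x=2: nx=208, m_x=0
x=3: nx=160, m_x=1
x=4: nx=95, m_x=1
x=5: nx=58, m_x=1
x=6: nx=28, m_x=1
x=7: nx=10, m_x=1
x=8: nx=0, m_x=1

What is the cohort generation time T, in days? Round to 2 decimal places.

3.95

lx = nx/n0 = nx/400: 1, 0.72, 0.52, 0.4, 0.2375, 0.145, 0.07, 0.025, 0
lx·mx: 0, 0, 0, 0.4, 0.2375, 0.145, 0.07, 0.025, 0 → R0 = 0.8775
x·lx·mx: 0, 0, 0, 1.2, 0.95, 0.725, 0.42, 0.175, 0 → Σ = 3.47
T = 3.47 / 0.8775 = 3.954416… → 3.95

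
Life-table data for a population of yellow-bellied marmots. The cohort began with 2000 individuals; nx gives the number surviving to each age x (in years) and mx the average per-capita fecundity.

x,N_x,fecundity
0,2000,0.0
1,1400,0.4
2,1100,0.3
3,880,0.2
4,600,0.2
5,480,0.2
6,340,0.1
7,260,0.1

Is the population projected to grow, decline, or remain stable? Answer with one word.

declining

lx = nx/n0 = nx/2000: 1, 0.7, 0.55, 0.44, 0.3, 0.24, 0.17, 0.13
R0 = Σ lx·mx = 0 + 0.28 + 0.165 + 0.088 + 0.06 + 0.048 + 0.017 + 0.013 = 0.671
R0 < 1, so the population is declining.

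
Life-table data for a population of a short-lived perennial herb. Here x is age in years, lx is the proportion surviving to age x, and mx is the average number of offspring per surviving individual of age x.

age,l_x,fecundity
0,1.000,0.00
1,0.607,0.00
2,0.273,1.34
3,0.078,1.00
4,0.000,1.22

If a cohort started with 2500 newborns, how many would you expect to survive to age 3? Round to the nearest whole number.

195

Expected survivors = N0 · l_3 = 2500 × 0.078 = 195 → 195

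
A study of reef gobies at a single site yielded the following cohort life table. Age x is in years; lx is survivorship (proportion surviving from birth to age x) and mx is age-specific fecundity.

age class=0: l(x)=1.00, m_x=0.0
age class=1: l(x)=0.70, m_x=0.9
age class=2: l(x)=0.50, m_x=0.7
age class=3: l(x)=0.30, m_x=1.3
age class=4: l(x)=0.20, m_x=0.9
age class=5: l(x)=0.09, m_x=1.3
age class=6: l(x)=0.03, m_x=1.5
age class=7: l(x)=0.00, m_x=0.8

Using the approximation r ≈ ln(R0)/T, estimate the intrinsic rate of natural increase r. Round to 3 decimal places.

R0 = Σ lx·mx = 0 + 0.63 + 0.35 + 0.39 + 0.18 + 0.117 + 0.045 + 0 = 1.712
Σ x·lx·mx = 4.075; T = 4.075/1.712 = 2.38026…
r ≈ ln(R0)/T = ln(1.712)/2.38026… = 0.22588… → 0.226

0.226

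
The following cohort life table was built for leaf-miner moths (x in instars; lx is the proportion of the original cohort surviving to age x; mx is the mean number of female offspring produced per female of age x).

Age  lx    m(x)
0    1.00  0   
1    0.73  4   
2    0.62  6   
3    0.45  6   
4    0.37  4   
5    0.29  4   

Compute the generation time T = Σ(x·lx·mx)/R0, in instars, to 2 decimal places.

2.52

lx·mx: 0, 2.92, 3.72, 2.7, 1.48, 1.16 → R0 = 11.98
x·lx·mx: 0, 2.92, 7.44, 8.1, 5.92, 5.8 → Σ = 30.18
T = 30.18 / 11.98 = 2.519199… → 2.52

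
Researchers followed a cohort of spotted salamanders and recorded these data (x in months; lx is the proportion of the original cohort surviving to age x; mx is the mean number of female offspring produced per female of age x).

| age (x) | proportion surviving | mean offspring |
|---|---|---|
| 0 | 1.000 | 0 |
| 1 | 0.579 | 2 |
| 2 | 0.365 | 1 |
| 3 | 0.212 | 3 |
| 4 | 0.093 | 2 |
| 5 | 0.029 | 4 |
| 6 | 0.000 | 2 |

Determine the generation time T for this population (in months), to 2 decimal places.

lx·mx: 0, 1.158, 0.365, 0.636, 0.186, 0.116, 0 → R0 = 2.461
x·lx·mx: 0, 1.158, 0.73, 1.908, 0.744, 0.58, 0 → Σ = 5.12
T = 5.12 / 2.461 = 2.080455… → 2.08

2.08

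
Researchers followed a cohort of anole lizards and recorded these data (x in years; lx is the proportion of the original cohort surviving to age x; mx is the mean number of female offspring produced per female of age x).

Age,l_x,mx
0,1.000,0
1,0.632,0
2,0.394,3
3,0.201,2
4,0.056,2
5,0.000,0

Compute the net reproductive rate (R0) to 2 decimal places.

lx·mx by age: 0, 0, 1.182, 0.402, 0.112, 0
R0 = Σ lx·mx = 1.696 → 1.70

1.70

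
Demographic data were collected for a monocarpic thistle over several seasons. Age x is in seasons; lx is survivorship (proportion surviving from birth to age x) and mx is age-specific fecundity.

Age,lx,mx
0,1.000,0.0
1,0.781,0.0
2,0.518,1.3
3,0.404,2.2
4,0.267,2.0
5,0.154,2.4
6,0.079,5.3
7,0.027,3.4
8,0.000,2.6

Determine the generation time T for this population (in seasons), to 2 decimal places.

lx·mx: 0, 0, 0.6734, 0.8888, 0.534, 0.3696, 0.4187, 0.0918, 0 → R0 = 2.9763
x·lx·mx: 0, 0, 1.3468, 2.6664, 2.136, 1.848, 2.5122, 0.6426, 0 → Σ = 11.152
T = 11.152 / 2.9763 = 3.746934… → 3.75

3.75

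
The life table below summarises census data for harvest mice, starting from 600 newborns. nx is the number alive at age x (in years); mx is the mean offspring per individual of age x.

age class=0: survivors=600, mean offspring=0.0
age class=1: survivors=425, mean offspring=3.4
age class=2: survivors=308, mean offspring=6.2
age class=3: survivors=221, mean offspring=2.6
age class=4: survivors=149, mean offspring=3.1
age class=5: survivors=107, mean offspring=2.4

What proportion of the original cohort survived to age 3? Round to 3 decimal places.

l_3 = n_3/n_0 = 221/600 = 0.368333… → 0.368

0.368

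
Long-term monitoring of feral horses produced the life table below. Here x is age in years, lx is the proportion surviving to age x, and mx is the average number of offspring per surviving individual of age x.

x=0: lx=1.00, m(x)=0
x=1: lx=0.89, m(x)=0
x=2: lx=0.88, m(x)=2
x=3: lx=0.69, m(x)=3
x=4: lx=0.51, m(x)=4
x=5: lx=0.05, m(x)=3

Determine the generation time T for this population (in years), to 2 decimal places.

3.10

lx·mx: 0, 0, 1.76, 2.07, 2.04, 0.15 → R0 = 6.02
x·lx·mx: 0, 0, 3.52, 6.21, 8.16, 0.75 → Σ = 18.64
T = 18.64 / 6.02 = 3.096346… → 3.10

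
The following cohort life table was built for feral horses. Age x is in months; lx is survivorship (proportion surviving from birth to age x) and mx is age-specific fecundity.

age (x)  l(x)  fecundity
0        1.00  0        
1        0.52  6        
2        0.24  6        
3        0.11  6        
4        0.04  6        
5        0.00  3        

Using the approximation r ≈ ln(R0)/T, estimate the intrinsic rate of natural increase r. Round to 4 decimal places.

1.0367

R0 = Σ lx·mx = 0 + 3.12 + 1.44 + 0.66 + 0.24 + 0 = 5.46
Σ x·lx·mx = 8.94; T = 8.94/5.46 = 1.63736…
r ≈ ln(R0)/T = ln(5.46)/1.63736… = 1.036697… → 1.0367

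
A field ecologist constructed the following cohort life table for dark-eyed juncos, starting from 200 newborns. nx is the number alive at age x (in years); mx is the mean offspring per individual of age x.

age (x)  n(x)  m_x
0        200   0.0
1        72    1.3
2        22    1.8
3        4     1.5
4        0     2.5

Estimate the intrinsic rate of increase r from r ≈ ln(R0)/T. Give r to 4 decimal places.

-0.2644

lx = nx/n0 = nx/200: 1, 0.36, 0.11, 0.02, 0
R0 = Σ lx·mx = 0 + 0.468 + 0.198 + 0.03 + 0 = 0.696
Σ x·lx·mx = 0.954; T = 0.954/0.696 = 1.37069…
r ≈ ln(R0)/T = ln(0.696)/1.37069… = -0.264397… → -0.2644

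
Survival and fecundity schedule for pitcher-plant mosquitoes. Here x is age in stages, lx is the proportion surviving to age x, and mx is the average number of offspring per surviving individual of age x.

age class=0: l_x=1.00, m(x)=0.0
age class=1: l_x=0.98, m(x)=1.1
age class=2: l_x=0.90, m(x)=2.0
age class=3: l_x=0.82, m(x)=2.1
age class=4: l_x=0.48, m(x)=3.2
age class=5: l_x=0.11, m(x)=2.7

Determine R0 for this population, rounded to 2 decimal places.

6.43

lx·mx by age: 0, 1.078, 1.8, 1.722, 1.536, 0.297
R0 = Σ lx·mx = 6.433 → 6.43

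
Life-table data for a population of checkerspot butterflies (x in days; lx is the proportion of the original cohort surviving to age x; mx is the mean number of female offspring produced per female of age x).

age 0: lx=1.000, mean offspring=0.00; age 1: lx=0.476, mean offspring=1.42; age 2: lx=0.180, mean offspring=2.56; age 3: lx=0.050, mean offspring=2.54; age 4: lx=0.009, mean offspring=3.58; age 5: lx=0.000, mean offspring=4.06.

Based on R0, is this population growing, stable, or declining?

R0 = Σ lx·mx = 0 + 0.67592 + 0.4608 + 0.127 + 0.03222 + 0 = 1.29594
R0 > 1, so the population is growing.

growing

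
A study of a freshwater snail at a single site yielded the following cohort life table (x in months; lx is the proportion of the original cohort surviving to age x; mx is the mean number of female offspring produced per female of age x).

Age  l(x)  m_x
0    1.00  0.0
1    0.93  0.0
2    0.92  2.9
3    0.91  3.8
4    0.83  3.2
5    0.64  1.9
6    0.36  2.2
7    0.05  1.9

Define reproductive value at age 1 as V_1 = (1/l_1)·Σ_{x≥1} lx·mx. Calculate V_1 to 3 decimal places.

11.704

lx·mx for x ≥ 1: 0, 2.668, 3.458, 2.656, 1.216, 0.792, 0.095 → sum = 10.885
V_1 = 10.885 / l_1 = 10.885 / 0.93 = 11.704301… → 11.704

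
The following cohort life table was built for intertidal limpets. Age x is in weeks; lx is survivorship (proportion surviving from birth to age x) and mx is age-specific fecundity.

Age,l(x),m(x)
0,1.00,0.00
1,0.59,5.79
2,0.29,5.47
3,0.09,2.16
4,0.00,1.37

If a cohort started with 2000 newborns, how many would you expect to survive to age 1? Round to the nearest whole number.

1180

Expected survivors = N0 · l_1 = 2000 × 0.59 = 1180 → 1180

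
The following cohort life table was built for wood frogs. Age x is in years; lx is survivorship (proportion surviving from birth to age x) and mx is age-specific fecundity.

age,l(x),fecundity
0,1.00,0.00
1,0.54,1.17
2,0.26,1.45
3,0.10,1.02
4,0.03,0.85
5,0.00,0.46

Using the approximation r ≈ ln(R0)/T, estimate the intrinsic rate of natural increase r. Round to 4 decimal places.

R0 = Σ lx·mx = 0 + 0.6318 + 0.377 + 0.102 + 0.0255 + 0 = 1.1363
Σ x·lx·mx = 1.7938; T = 1.7938/1.1363 = 1.57863…
r ≈ ln(R0)/T = ln(1.1363)/1.57863… = 0.080942… → 0.0809

0.0809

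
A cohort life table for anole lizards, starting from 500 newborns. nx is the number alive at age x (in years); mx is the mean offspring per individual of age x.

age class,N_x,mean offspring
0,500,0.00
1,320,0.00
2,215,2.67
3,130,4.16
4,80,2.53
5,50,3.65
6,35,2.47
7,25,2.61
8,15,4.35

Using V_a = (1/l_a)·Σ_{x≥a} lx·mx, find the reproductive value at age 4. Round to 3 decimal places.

7.523

lx = nx/n0 = nx/500: 1, 0.64, 0.43, 0.26, 0.16, 0.1, 0.07, 0.05, 0.03
lx·mx for x ≥ 4: 0.4048, 0.365, 0.1729, 0.1305, 0.1305 → sum = 1.2037
V_4 = 1.2037 / l_4 = 1.2037 / 0.16 = 7.523125 → 7.523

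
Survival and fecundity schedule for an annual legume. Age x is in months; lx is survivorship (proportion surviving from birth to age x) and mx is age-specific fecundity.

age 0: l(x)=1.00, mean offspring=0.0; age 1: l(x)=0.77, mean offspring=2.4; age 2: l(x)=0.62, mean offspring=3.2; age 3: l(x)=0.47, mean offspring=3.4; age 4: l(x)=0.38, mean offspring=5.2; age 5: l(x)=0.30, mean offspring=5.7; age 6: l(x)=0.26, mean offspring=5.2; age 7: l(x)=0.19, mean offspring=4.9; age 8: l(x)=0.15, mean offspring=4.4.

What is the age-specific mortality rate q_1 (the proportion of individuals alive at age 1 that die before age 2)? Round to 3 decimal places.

q_1 = (l_1 − l_2) / l_1 = (0.77 − 0.62) / 0.77
     = 0.15 / 0.77 = 0.194805… → 0.195

0.195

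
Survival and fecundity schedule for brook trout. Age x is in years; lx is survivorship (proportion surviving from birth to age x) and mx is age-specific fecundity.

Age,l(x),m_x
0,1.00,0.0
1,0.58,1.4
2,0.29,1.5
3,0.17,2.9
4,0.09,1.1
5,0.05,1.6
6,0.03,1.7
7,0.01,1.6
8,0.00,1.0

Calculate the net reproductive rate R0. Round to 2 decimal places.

1.99

lx·mx by age: 0, 0.812, 0.435, 0.493, 0.099, 0.08, 0.051, 0.016, 0
R0 = Σ lx·mx = 1.986 → 1.99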